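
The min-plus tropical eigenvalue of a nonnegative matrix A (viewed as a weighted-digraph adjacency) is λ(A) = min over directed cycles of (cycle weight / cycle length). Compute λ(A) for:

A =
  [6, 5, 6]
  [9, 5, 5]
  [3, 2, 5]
λ(A) = 7/2

Enumerate directed cycles and compute their means (weight / length). Sample:
  cycle 0 → 0: weight = 6, length = 1, mean = 6/1 ≈ 6.000
  cycle 1 → 1: weight = 5, length = 1, mean = 5/1 ≈ 5.000
  cycle 2 → 2: weight = 5, length = 1, mean = 5/1 ≈ 5.000
  cycle 0 → 1 → 0: weight = 14, length = 2, mean = 14/2 ≈ 7.000
  cycle 0 → 2 → 0: weight = 9, length = 2, mean = 9/2 ≈ 4.500
  cycle 1 → 0 → 1: weight = 14, length = 2, mean = 14/2 ≈ 7.000
Minimum mean = 3.500, attained e.g. along the cycle 1 → 2 → 1 with weight 7 and length 2. So λ(A) = 7/2 = 7/2.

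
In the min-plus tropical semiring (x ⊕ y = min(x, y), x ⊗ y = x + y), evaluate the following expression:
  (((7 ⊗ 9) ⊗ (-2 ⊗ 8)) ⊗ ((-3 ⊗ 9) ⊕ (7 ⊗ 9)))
(((7 ⊗ 9) ⊗ (-2 ⊗ 8)) ⊗ ((-3 ⊗ 9) ⊕ (7 ⊗ 9))) = 28

Expand innermost to outermost. Recall ⊕ takes the minimum of its arguments and ⊗ takes their sum. Working out the expression (((7 ⊗ 9) ⊗ (-2 ⊗ 8)) ⊗ ((-3 ⊗ 9) ⊕ (7 ⊗ 9))) gives 28.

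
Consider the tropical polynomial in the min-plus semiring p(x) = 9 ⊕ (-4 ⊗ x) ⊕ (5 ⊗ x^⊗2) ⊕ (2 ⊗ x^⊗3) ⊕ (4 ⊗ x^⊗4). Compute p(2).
p(2) = -2

A tropical monomial a ⊗ x^⊗i evaluates to a + i · x. Evaluating each term at x = 2:
  Term 0 contributes 9 + 0 · 2 = 9
  Term 1 contributes -4 + 1 · 2 = -2
  Term 2 contributes 5 + 2 · 2 = 9
  Term 3 contributes 2 + 3 · 2 = 8
  Term 4 contributes 4 + 4 · 2 = 12
p(2) = ⊕ of these = min[9, -2, 9, 8, 12] = -2.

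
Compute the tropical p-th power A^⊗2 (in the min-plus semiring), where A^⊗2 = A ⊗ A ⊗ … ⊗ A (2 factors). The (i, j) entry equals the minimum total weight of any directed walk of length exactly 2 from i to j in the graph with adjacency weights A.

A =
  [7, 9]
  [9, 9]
A^⊗2 =
  [14, 16]
  [16, 18]

Each entry (A^⊗2)_ij equals the minimum over all length-2 walks i = v_0 → v_1 → … → v_2 = j of Σ_t A[v_t][v_{t+1}]. For example, for (i, j) = (0, 1) we minimise over 2 possible intermediate vertex sequences; the minimum is 16, attained along the walk 0 → 0 → 1.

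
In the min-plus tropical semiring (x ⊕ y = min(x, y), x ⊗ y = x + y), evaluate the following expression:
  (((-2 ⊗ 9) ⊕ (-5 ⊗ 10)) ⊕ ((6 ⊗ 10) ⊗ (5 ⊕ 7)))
(((-2 ⊗ 9) ⊕ (-5 ⊗ 10)) ⊕ ((6 ⊗ 10) ⊗ (5 ⊕ 7))) = 5

Expand innermost to outermost. Recall ⊕ takes the minimum of its arguments and ⊗ takes their sum. Working out the expression (((-2 ⊗ 9) ⊕ (-5 ⊗ 10)) ⊕ ((6 ⊗ 10) ⊗ (5 ⊕ 7))) gives 5.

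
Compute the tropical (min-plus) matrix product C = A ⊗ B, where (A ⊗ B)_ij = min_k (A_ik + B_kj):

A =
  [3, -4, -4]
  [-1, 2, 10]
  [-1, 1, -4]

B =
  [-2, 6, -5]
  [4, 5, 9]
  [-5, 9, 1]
A ⊗ B =
  [-9, 1, -3]
  [-3, 5, -6]
  [-9, 5, -6]

Apply the min-plus product entry-by-entry:
  C[0][0] = min over k of (A[0][0] + B[0][0] = 3 + -2 = 1, A[0][1] + B[1][0] = -4 + 4 = 0, A[0][2] + B[2][0] = -4 + -5 = -9) = -9 (attained at k = 2)
  C[0][1] = min over k of (A[0][0] + B[0][1] = 3 + 6 = 9, A[0][1] + B[1][1] = -4 + 5 = 1, A[0][2] + B[2][1] = -4 + 9 = 5) = 1 (attained at k = 1)
  C[0][2] = min over k of (A[0][0] + B[0][2] = 3 + -5 = -2, A[0][1] + B[1][2] = -4 + 9 = 5, A[0][2] + B[2][2] = -4 + 1 = -3) = -3 (attained at k = 2)
  C[1][0] = min over k of (A[1][0] + B[0][0] = -1 + -2 = -3, A[1][1] + B[1][0] = 2 + 4 = 6, A[1][2] + B[2][0] = 10 + -5 = 5) = -3 (attained at k = 0)
  C[1][1] = min over k of (A[1][0] + B[0][1] = -1 + 6 = 5, A[1][1] + B[1][1] = 2 + 5 = 7, A[1][2] + B[2][1] = 10 + 9 = 19) = 5 (attained at k = 0)
  C[1][2] = min over k of (A[1][0] + B[0][2] = -1 + -5 = -6, A[1][1] + B[1][2] = 2 + 9 = 11, A[1][2] + B[2][2] = 10 + 1 = 11) = -6 (attained at k = 0)
  C[2][0] = min over k of (A[2][0] + B[0][0] = -1 + -2 = -3, A[2][1] + B[1][0] = 1 + 4 = 5, A[2][2] + B[2][0] = -4 + -5 = -9) = -9 (attained at k = 2)
  C[2][1] = min over k of (A[2][0] + B[0][1] = -1 + 6 = 5, A[2][1] + B[1][1] = 1 + 5 = 6, A[2][2] + B[2][1] = -4 + 9 = 5) = 5 (attained at k = 0)
  C[2][2] = min over k of (A[2][0] + B[0][2] = -1 + -5 = -6, A[2][1] + B[1][2] = 1 + 9 = 10, A[2][2] + B[2][2] = -4 + 1 = -3) = -6 (attained at k = 0)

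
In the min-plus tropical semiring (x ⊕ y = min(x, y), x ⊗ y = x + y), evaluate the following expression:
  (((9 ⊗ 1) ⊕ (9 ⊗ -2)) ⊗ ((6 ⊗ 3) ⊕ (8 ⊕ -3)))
(((9 ⊗ 1) ⊕ (9 ⊗ -2)) ⊗ ((6 ⊗ 3) ⊕ (8 ⊕ -3))) = 4

Expand innermost to outermost. Recall ⊕ takes the minimum of its arguments and ⊗ takes their sum. Working out the expression (((9 ⊗ 1) ⊕ (9 ⊗ -2)) ⊗ ((6 ⊗ 3) ⊕ (8 ⊕ -3))) gives 4.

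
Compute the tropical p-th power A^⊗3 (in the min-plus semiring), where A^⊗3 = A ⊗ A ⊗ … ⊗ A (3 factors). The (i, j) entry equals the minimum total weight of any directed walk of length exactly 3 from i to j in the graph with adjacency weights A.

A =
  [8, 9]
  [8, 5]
A^⊗3 =
  [22, 19]
  [18, 15]

Each entry (A^⊗3)_ij equals the minimum over all length-3 walks i = v_0 → v_1 → … → v_3 = j of Σ_t A[v_t][v_{t+1}]. For example, for (i, j) = (0, 1) we minimise over 4 possible intermediate vertex sequences; the minimum is 19, attained along the walk 0 → 1 → 1 → 1.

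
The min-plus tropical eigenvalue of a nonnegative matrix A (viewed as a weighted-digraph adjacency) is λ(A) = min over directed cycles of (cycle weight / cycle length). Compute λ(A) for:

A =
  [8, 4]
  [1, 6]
λ(A) = 5/2

Enumerate directed cycles and compute their means (weight / length). Sample:
  cycle 0 → 0: weight = 8, length = 1, mean = 8/1 ≈ 8.000
  cycle 1 → 1: weight = 6, length = 1, mean = 6/1 ≈ 6.000
  cycle 0 → 1 → 0: weight = 5, length = 2, mean = 5/2 ≈ 2.500
  cycle 1 → 0 → 1: weight = 5, length = 2, mean = 5/2 ≈ 2.500
Minimum mean = 2.500, attained e.g. along the cycle 0 → 1 → 0 with weight 5 and length 2. So λ(A) = 5/2 = 5/2.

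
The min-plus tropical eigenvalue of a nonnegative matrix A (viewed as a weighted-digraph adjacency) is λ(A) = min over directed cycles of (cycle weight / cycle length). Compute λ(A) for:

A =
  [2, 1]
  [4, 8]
λ(A) = 2

Enumerate directed cycles and compute their means (weight / length). Sample:
  cycle 0 → 0: weight = 2, length = 1, mean = 2/1 ≈ 2.000
  cycle 1 → 1: weight = 8, length = 1, mean = 8/1 ≈ 8.000
  cycle 0 → 1 → 0: weight = 5, length = 2, mean = 5/2 ≈ 2.500
  cycle 1 → 0 → 1: weight = 5, length = 2, mean = 5/2 ≈ 2.500
Minimum mean = 2.000, attained e.g. along the cycle 0 → 0 with weight 2 and length 1. So λ(A) = 2/1 = 2.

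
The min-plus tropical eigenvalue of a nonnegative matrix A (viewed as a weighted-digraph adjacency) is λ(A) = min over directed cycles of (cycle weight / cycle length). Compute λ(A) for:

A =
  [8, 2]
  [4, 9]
λ(A) = 3

Enumerate directed cycles and compute their means (weight / length). Sample:
  cycle 0 → 0: weight = 8, length = 1, mean = 8/1 ≈ 8.000
  cycle 1 → 1: weight = 9, length = 1, mean = 9/1 ≈ 9.000
  cycle 0 → 1 → 0: weight = 6, length = 2, mean = 6/2 ≈ 3.000
  cycle 1 → 0 → 1: weight = 6, length = 2, mean = 6/2 ≈ 3.000
Minimum mean = 3.000, attained e.g. along the cycle 0 → 1 → 0 with weight 6 and length 2. So λ(A) = 6/2 = 3.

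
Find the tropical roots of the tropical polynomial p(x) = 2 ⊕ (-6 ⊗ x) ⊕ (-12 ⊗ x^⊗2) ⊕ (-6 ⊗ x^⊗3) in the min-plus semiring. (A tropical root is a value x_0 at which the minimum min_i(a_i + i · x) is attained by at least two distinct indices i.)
Roots: {-6, 6, 8}

Each tropical root is a break point of the lower envelope of the lines y = a_i + i · x (there are 4 lines, with slopes 0, 1, ..., 3). Only the lines that attain the minimum somewhere contribute to roots; other lines are dominated. Here the surviving (envelope) indices are i = 3, i = 2, i = 1, i = 0.
Intersections between consecutive envelope lines give the roots: for adjacent envelope indices i < j the intersection is x = (a_i − a_j) / (j − i). Reading off the sorted break points: {-6, 6, 8}.
Verification: at each break x_0, at least two indices attain the minimum of min_i(a_i + i · x_0).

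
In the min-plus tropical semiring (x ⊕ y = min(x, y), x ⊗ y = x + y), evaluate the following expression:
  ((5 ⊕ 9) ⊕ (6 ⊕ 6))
((5 ⊕ 9) ⊕ (6 ⊕ 6)) = 5

Expand innermost to outermost. Recall ⊕ takes the minimum of its arguments and ⊗ takes their sum. Working out the expression ((5 ⊕ 9) ⊕ (6 ⊕ 6)) gives 5.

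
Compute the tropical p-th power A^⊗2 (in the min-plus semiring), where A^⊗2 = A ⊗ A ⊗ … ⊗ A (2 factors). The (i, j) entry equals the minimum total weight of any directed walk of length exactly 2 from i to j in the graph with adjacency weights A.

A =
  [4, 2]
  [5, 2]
A^⊗2 =
  [7, 4]
  [7, 4]

Each entry (A^⊗2)_ij equals the minimum over all length-2 walks i = v_0 → v_1 → … → v_2 = j of Σ_t A[v_t][v_{t+1}]. For example, for (i, j) = (0, 1) we minimise over 2 possible intermediate vertex sequences; the minimum is 4, attained along the walk 0 → 1 → 1.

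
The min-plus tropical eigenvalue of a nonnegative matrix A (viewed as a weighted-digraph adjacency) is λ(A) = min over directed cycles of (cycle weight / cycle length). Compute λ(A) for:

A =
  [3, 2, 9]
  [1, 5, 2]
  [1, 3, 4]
λ(A) = 3/2

Enumerate directed cycles and compute their means (weight / length). Sample:
  cycle 0 → 0: weight = 3, length = 1, mean = 3/1 ≈ 3.000
  cycle 1 → 1: weight = 5, length = 1, mean = 5/1 ≈ 5.000
  cycle 2 → 2: weight = 4, length = 1, mean = 4/1 ≈ 4.000
  cycle 0 → 1 → 0: weight = 3, length = 2, mean = 3/2 ≈ 1.500
  cycle 0 → 2 → 0: weight = 10, length = 2, mean = 10/2 ≈ 5.000
  cycle 1 → 0 → 1: weight = 3, length = 2, mean = 3/2 ≈ 1.500
Minimum mean = 1.500, attained e.g. along the cycle 0 → 1 → 0 with weight 3 and length 2. So λ(A) = 3/2 = 3/2.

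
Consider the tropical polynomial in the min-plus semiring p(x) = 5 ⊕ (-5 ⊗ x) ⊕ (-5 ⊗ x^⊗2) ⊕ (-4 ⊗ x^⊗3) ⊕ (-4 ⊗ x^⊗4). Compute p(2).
p(2) = -3

A tropical monomial a ⊗ x^⊗i evaluates to a + i · x. Evaluating each term at x = 2:
  Term 0 contributes 5 + 0 · 2 = 5
  Term 1 contributes -5 + 1 · 2 = -3
  Term 2 contributes -5 + 2 · 2 = -1
  Term 3 contributes -4 + 3 · 2 = 2
  Term 4 contributes -4 + 4 · 2 = 4
p(2) = ⊕ of these = min[5, -3, -1, 2, 4] = -3.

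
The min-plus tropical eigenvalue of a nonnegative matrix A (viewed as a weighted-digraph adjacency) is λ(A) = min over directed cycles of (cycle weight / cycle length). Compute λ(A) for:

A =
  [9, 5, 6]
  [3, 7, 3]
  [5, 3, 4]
λ(A) = 3

Enumerate directed cycles and compute their means (weight / length). Sample:
  cycle 0 → 0: weight = 9, length = 1, mean = 9/1 ≈ 9.000
  cycle 1 → 1: weight = 7, length = 1, mean = 7/1 ≈ 7.000
  cycle 2 → 2: weight = 4, length = 1, mean = 4/1 ≈ 4.000
  cycle 0 → 1 → 0: weight = 8, length = 2, mean = 8/2 ≈ 4.000
  cycle 0 → 2 → 0: weight = 11, length = 2, mean = 11/2 ≈ 5.500
  cycle 1 → 0 → 1: weight = 8, length = 2, mean = 8/2 ≈ 4.000
Minimum mean = 3.000, attained e.g. along the cycle 1 → 2 → 1 with weight 6 and length 2. So λ(A) = 6/2 = 3.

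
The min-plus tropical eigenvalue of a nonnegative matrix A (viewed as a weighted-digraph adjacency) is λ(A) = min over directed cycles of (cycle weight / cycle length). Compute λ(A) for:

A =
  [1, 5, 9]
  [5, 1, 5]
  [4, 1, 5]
λ(A) = 1

Enumerate directed cycles and compute their means (weight / length). Sample:
  cycle 0 → 0: weight = 1, length = 1, mean = 1/1 ≈ 1.000
  cycle 1 → 1: weight = 1, length = 1, mean = 1/1 ≈ 1.000
  cycle 2 → 2: weight = 5, length = 1, mean = 5/1 ≈ 5.000
  cycle 0 → 1 → 0: weight = 10, length = 2, mean = 10/2 ≈ 5.000
  cycle 0 → 2 → 0: weight = 13, length = 2, mean = 13/2 ≈ 6.500
  cycle 1 → 0 → 1: weight = 10, length = 2, mean = 10/2 ≈ 5.000
Minimum mean = 1.000, attained e.g. along the cycle 0 → 0 with weight 1 and length 1. So λ(A) = 1/1 = 1.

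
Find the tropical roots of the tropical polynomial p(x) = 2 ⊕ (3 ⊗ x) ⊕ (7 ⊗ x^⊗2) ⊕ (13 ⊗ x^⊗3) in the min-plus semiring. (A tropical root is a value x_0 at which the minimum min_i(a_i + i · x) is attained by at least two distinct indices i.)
Roots: {-6, -4, -1}

Each tropical root is a break point of the lower envelope of the lines y = a_i + i · x (there are 4 lines, with slopes 0, 1, ..., 3). Only the lines that attain the minimum somewhere contribute to roots; other lines are dominated. Here the surviving (envelope) indices are i = 3, i = 2, i = 1, i = 0.
Intersections between consecutive envelope lines give the roots: for adjacent envelope indices i < j the intersection is x = (a_i − a_j) / (j − i). Reading off the sorted break points: {-6, -4, -1}.
Verification: at each break x_0, at least two indices attain the minimum of min_i(a_i + i · x_0).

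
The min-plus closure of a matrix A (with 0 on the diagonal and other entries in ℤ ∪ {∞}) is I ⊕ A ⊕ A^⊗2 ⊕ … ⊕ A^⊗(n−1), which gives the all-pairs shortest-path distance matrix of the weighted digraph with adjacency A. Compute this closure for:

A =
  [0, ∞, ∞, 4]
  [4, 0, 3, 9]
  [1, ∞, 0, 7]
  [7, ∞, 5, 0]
Closure =
  [0, ∞, 9, 4]
  [4, 0, 3, 8]
  [1, ∞, 0, 5]
  [6, ∞, 5, 0]

This is the Floyd-Warshall all-pairs shortest-path computation. For each intermediate vertex k = 0, 1, …, 3, update dist[i][j] ← min(dist[i][j], dist[i][k] + dist[k][j]). The final matrix gives, for each (i, j), the minimum total weight of any directed path from i to j (possibly empty when i = j).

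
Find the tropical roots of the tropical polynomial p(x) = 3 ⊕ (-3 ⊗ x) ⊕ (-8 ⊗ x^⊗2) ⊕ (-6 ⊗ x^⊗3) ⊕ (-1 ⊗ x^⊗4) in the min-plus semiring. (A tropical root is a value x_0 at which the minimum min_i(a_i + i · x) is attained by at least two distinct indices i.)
Roots: {-5, -2, 5, 6}

Each tropical root is a break point of the lower envelope of the lines y = a_i + i · x (there are 5 lines, with slopes 0, 1, ..., 4). Only the lines that attain the minimum somewhere contribute to roots; other lines are dominated. Here the surviving (envelope) indices are i = 4, i = 3, i = 2, i = 1, i = 0.
Intersections between consecutive envelope lines give the roots: for adjacent envelope indices i < j the intersection is x = (a_i − a_j) / (j − i). Reading off the sorted break points: {-5, -2, 5, 6}.
Verification: at each break x_0, at least two indices attain the minimum of min_i(a_i + i · x_0).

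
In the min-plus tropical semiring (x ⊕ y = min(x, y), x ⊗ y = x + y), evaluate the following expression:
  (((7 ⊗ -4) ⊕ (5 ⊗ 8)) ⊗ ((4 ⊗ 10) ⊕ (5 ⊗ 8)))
(((7 ⊗ -4) ⊕ (5 ⊗ 8)) ⊗ ((4 ⊗ 10) ⊕ (5 ⊗ 8))) = 16

Expand innermost to outermost. Recall ⊕ takes the minimum of its arguments and ⊗ takes their sum. Working out the expression (((7 ⊗ -4) ⊕ (5 ⊗ 8)) ⊗ ((4 ⊗ 10) ⊕ (5 ⊗ 8))) gives 16.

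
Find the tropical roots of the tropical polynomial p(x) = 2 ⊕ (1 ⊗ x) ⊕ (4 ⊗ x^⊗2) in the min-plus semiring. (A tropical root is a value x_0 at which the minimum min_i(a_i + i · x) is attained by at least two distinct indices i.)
Roots: {-3, 1}

Each tropical root is a break point of the lower envelope of the lines y = a_i + i · x (there are 3 lines, with slopes 0, 1, ..., 2). Only the lines that attain the minimum somewhere contribute to roots; other lines are dominated. Here the surviving (envelope) indices are i = 2, i = 1, i = 0.
Intersections between consecutive envelope lines give the roots: for adjacent envelope indices i < j the intersection is x = (a_i − a_j) / (j − i). Reading off the sorted break points: {-3, 1}.
Verification: at each break x_0, at least two indices attain the minimum of min_i(a_i + i · x_0).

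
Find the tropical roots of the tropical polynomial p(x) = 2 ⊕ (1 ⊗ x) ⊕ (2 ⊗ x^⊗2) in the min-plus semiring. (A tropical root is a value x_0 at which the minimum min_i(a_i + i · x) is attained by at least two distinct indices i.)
Roots: {-1, 1}

Each tropical root is a break point of the lower envelope of the lines y = a_i + i · x (there are 3 lines, with slopes 0, 1, ..., 2). Only the lines that attain the minimum somewhere contribute to roots; other lines are dominated. Here the surviving (envelope) indices are i = 2, i = 1, i = 0.
Intersections between consecutive envelope lines give the roots: for adjacent envelope indices i < j the intersection is x = (a_i − a_j) / (j − i). Reading off the sorted break points: {-1, 1}.
Verification: at each break x_0, at least two indices attain the minimum of min_i(a_i + i · x_0).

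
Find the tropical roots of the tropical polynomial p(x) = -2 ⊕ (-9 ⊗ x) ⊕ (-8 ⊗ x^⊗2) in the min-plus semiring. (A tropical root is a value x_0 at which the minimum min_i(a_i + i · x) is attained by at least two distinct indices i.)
Roots: {-1, 7}

Each tropical root is a break point of the lower envelope of the lines y = a_i + i · x (there are 3 lines, with slopes 0, 1, ..., 2). Only the lines that attain the minimum somewhere contribute to roots; other lines are dominated. Here the surviving (envelope) indices are i = 2, i = 1, i = 0.
Intersections between consecutive envelope lines give the roots: for adjacent envelope indices i < j the intersection is x = (a_i − a_j) / (j − i). Reading off the sorted break points: {-1, 7}.
Verification: at each break x_0, at least two indices attain the minimum of min_i(a_i + i · x_0).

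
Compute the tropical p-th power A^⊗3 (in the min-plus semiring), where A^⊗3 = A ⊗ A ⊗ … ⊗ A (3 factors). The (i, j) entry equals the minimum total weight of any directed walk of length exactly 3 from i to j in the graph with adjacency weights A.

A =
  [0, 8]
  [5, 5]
A^⊗3 =
  [0, 8]
  [5, 13]

Each entry (A^⊗3)_ij equals the minimum over all length-3 walks i = v_0 → v_1 → … → v_3 = j of Σ_t A[v_t][v_{t+1}]. For example, for (i, j) = (0, 1) we minimise over 4 possible intermediate vertex sequences; the minimum is 8, attained along the walk 0 → 0 → 0 → 1.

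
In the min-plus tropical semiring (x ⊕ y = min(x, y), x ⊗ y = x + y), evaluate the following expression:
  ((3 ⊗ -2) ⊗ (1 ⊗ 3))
((3 ⊗ -2) ⊗ (1 ⊗ 3)) = 5

Expand innermost to outermost. Recall ⊕ takes the minimum of its arguments and ⊗ takes their sum. Working out the expression ((3 ⊗ -2) ⊗ (1 ⊗ 3)) gives 5.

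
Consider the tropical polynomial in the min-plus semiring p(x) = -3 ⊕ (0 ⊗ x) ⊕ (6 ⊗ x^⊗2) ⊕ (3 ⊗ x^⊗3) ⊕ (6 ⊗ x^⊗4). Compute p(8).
p(8) = -3

A tropical monomial a ⊗ x^⊗i evaluates to a + i · x. Evaluating each term at x = 8:
  Term 0 contributes -3 + 0 · 8 = -3
  Term 1 contributes 0 + 1 · 8 = 8
  Term 2 contributes 6 + 2 · 8 = 22
  Term 3 contributes 3 + 3 · 8 = 27
  Term 4 contributes 6 + 4 · 8 = 38
p(8) = ⊕ of these = min[-3, 8, 22, 27, 38] = -3.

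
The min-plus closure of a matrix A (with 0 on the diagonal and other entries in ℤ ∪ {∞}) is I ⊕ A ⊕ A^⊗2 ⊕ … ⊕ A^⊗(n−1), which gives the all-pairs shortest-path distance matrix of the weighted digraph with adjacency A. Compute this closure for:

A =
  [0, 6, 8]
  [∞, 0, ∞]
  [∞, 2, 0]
Closure =
  [0, 6, 8]
  [∞, 0, ∞]
  [∞, 2, 0]

This is the Floyd-Warshall all-pairs shortest-path computation. For each intermediate vertex k = 0, 1, …, 2, update dist[i][j] ← min(dist[i][j], dist[i][k] + dist[k][j]). The final matrix gives, for each (i, j), the minimum total weight of any directed path from i to j (possibly empty when i = j).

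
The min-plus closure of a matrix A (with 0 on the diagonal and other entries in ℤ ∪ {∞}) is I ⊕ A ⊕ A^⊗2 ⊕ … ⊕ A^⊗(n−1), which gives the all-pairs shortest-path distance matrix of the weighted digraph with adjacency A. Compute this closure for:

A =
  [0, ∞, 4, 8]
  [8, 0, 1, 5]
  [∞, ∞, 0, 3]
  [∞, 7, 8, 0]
Closure =
  [0, 14, 4, 7]
  [8, 0, 1, 4]
  [18, 10, 0, 3]
  [15, 7, 8, 0]

This is the Floyd-Warshall all-pairs shortest-path computation. For each intermediate vertex k = 0, 1, …, 3, update dist[i][j] ← min(dist[i][j], dist[i][k] + dist[k][j]). The final matrix gives, for each (i, j), the minimum total weight of any directed path from i to j (possibly empty when i = j).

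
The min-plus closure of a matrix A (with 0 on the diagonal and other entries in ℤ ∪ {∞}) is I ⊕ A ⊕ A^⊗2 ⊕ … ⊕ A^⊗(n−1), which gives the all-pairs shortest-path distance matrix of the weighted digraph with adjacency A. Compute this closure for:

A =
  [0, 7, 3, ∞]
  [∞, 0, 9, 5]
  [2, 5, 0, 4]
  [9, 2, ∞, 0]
Closure =
  [0, 7, 3, 7]
  [11, 0, 9, 5]
  [2, 5, 0, 4]
  [9, 2, 11, 0]

This is the Floyd-Warshall all-pairs shortest-path computation. For each intermediate vertex k = 0, 1, …, 3, update dist[i][j] ← min(dist[i][j], dist[i][k] + dist[k][j]). The final matrix gives, for each (i, j), the minimum total weight of any directed path from i to j (possibly empty when i = j).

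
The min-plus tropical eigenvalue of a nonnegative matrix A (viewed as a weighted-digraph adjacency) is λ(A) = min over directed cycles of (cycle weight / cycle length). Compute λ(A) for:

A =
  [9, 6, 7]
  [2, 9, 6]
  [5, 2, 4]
λ(A) = 11/3

Enumerate directed cycles and compute their means (weight / length). Sample:
  cycle 0 → 0: weight = 9, length = 1, mean = 9/1 ≈ 9.000
  cycle 1 → 1: weight = 9, length = 1, mean = 9/1 ≈ 9.000
  cycle 2 → 2: weight = 4, length = 1, mean = 4/1 ≈ 4.000
  cycle 0 → 1 → 0: weight = 8, length = 2, mean = 8/2 ≈ 4.000
  cycle 0 → 2 → 0: weight = 12, length = 2, mean = 12/2 ≈ 6.000
  cycle 1 → 0 → 1: weight = 8, length = 2, mean = 8/2 ≈ 4.000
Minimum mean = 3.667, attained e.g. along the cycle 0 → 2 → 1 → 0 with weight 11 and length 3. So λ(A) = 11/3 = 11/3.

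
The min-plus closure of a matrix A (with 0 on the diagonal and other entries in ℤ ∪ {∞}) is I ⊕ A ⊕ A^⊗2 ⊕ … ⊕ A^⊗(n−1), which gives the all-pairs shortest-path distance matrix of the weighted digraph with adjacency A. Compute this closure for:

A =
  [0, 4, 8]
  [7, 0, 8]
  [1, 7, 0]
Closure =
  [0, 4, 8]
  [7, 0, 8]
  [1, 5, 0]

This is the Floyd-Warshall all-pairs shortest-path computation. For each intermediate vertex k = 0, 1, …, 2, update dist[i][j] ← min(dist[i][j], dist[i][k] + dist[k][j]). The final matrix gives, for each (i, j), the minimum total weight of any directed path from i to j (possibly empty when i = j).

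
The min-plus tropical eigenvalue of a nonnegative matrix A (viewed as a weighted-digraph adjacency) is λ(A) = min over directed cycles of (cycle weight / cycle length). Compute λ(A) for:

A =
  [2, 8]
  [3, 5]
λ(A) = 2

Enumerate directed cycles and compute their means (weight / length). Sample:
  cycle 0 → 0: weight = 2, length = 1, mean = 2/1 ≈ 2.000
  cycle 1 → 1: weight = 5, length = 1, mean = 5/1 ≈ 5.000
  cycle 0 → 1 → 0: weight = 11, length = 2, mean = 11/2 ≈ 5.500
  cycle 1 → 0 → 1: weight = 11, length = 2, mean = 11/2 ≈ 5.500
Minimum mean = 2.000, attained e.g. along the cycle 0 → 0 with weight 2 and length 1. So λ(A) = 2/1 = 2.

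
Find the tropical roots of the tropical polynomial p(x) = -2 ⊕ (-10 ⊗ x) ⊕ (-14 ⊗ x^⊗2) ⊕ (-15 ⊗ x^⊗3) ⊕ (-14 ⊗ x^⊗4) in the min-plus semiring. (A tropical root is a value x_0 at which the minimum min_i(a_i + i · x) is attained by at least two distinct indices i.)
Roots: {-1, 1, 4, 8}

Each tropical root is a break point of the lower envelope of the lines y = a_i + i · x (there are 5 lines, with slopes 0, 1, ..., 4). Only the lines that attain the minimum somewhere contribute to roots; other lines are dominated. Here the surviving (envelope) indices are i = 4, i = 3, i = 2, i = 1, i = 0.
Intersections between consecutive envelope lines give the roots: for adjacent envelope indices i < j the intersection is x = (a_i − a_j) / (j − i). Reading off the sorted break points: {-1, 1, 4, 8}.
Verification: at each break x_0, at least two indices attain the minimum of min_i(a_i + i · x_0).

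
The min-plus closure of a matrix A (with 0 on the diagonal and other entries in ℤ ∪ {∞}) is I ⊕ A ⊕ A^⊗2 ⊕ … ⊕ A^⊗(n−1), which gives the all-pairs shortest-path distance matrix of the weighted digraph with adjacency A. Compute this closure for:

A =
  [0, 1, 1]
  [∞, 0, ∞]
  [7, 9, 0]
Closure =
  [0, 1, 1]
  [∞, 0, ∞]
  [7, 8, 0]

This is the Floyd-Warshall all-pairs shortest-path computation. For each intermediate vertex k = 0, 1, …, 2, update dist[i][j] ← min(dist[i][j], dist[i][k] + dist[k][j]). The final matrix gives, for each (i, j), the minimum total weight of any directed path from i to j (possibly empty when i = j).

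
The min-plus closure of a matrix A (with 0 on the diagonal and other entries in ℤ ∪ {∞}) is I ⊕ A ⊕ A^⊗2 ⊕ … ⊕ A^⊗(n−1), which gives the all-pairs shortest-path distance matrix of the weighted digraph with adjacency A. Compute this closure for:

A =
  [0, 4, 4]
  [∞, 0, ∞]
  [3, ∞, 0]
Closure =
  [0, 4, 4]
  [∞, 0, ∞]
  [3, 7, 0]

This is the Floyd-Warshall all-pairs shortest-path computation. For each intermediate vertex k = 0, 1, …, 2, update dist[i][j] ← min(dist[i][j], dist[i][k] + dist[k][j]). The final matrix gives, for each (i, j), the minimum total weight of any directed path from i to j (possibly empty when i = j).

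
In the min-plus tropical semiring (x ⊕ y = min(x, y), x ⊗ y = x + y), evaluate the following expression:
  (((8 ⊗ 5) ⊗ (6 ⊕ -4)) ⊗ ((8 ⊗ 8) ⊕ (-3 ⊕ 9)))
(((8 ⊗ 5) ⊗ (6 ⊕ -4)) ⊗ ((8 ⊗ 8) ⊕ (-3 ⊕ 9))) = 6

Expand innermost to outermost. Recall ⊕ takes the minimum of its arguments and ⊗ takes their sum. Working out the expression (((8 ⊗ 5) ⊗ (6 ⊕ -4)) ⊗ ((8 ⊗ 8) ⊕ (-3 ⊕ 9))) gives 6.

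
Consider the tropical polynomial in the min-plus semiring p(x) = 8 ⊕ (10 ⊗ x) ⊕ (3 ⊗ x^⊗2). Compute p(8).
p(8) = 8

A tropical monomial a ⊗ x^⊗i evaluates to a + i · x. Evaluating each term at x = 8:
  Term 0 contributes 8 + 0 · 8 = 8
  Term 1 contributes 10 + 1 · 8 = 18
  Term 2 contributes 3 + 2 · 8 = 19
p(8) = ⊕ of these = min[8, 18, 19] = 8.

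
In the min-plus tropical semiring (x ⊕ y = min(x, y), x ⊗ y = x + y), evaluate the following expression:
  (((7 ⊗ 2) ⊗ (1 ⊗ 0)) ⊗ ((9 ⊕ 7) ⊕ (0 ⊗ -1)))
(((7 ⊗ 2) ⊗ (1 ⊗ 0)) ⊗ ((9 ⊕ 7) ⊕ (0 ⊗ -1))) = 9

Expand innermost to outermost. Recall ⊕ takes the minimum of its arguments and ⊗ takes their sum. Working out the expression (((7 ⊗ 2) ⊗ (1 ⊗ 0)) ⊗ ((9 ⊕ 7) ⊕ (0 ⊗ -1))) gives 9.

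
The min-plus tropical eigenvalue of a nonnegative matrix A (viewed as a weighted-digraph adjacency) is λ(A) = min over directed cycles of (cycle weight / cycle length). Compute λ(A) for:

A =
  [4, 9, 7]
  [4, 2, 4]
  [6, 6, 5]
λ(A) = 2

Enumerate directed cycles and compute their means (weight / length). Sample:
  cycle 0 → 0: weight = 4, length = 1, mean = 4/1 ≈ 4.000
  cycle 1 → 1: weight = 2, length = 1, mean = 2/1 ≈ 2.000
  cycle 2 → 2: weight = 5, length = 1, mean = 5/1 ≈ 5.000
  cycle 0 → 1 → 0: weight = 13, length = 2, mean = 13/2 ≈ 6.500
  cycle 0 → 2 → 0: weight = 13, length = 2, mean = 13/2 ≈ 6.500
  cycle 1 → 0 → 1: weight = 13, length = 2, mean = 13/2 ≈ 6.500
Minimum mean = 2.000, attained e.g. along the cycle 1 → 1 with weight 2 and length 1. So λ(A) = 2/1 = 2.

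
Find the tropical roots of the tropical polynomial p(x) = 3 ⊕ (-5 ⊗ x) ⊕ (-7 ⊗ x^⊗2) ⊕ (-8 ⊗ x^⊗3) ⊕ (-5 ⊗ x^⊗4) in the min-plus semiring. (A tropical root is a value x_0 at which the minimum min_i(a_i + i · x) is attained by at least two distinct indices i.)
Roots: {-3, 1, 2, 8}

Each tropical root is a break point of the lower envelope of the lines y = a_i + i · x (there are 5 lines, with slopes 0, 1, ..., 4). Only the lines that attain the minimum somewhere contribute to roots; other lines are dominated. Here the surviving (envelope) indices are i = 4, i = 3, i = 2, i = 1, i = 0.
Intersections between consecutive envelope lines give the roots: for adjacent envelope indices i < j the intersection is x = (a_i − a_j) / (j − i). Reading off the sorted break points: {-3, 1, 2, 8}.
Verification: at each break x_0, at least two indices attain the minimum of min_i(a_i + i · x_0).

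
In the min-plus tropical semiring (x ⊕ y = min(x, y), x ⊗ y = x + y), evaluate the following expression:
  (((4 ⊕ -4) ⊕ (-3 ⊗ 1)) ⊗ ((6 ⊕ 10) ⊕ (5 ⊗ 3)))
(((4 ⊕ -4) ⊕ (-3 ⊗ 1)) ⊗ ((6 ⊕ 10) ⊕ (5 ⊗ 3))) = 2

Expand innermost to outermost. Recall ⊕ takes the minimum of its arguments and ⊗ takes their sum. Working out the expression (((4 ⊕ -4) ⊕ (-3 ⊗ 1)) ⊗ ((6 ⊕ 10) ⊕ (5 ⊗ 3))) gives 2.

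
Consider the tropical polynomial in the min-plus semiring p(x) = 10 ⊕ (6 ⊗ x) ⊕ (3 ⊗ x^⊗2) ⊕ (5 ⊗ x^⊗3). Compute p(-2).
p(-2) = -1

A tropical monomial a ⊗ x^⊗i evaluates to a + i · x. Evaluating each term at x = -2:
  Term 0 contributes 10 + 0 · -2 = 10
  Term 1 contributes 6 + 1 · -2 = 4
  Term 2 contributes 3 + 2 · -2 = -1
  Term 3 contributes 5 + 3 · -2 = -1
p(-2) = ⊕ of these = min[10, 4, -1, -1] = -1.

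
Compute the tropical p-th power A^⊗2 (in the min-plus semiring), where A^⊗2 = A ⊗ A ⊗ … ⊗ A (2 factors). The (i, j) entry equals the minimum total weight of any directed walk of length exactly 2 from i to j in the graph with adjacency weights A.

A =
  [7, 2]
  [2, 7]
A^⊗2 =
  [4, 9]
  [9, 4]

Each entry (A^⊗2)_ij equals the minimum over all length-2 walks i = v_0 → v_1 → … → v_2 = j of Σ_t A[v_t][v_{t+1}]. For example, for (i, j) = (0, 1) we minimise over 2 possible intermediate vertex sequences; the minimum is 9, attained along the walk 0 → 0 → 1.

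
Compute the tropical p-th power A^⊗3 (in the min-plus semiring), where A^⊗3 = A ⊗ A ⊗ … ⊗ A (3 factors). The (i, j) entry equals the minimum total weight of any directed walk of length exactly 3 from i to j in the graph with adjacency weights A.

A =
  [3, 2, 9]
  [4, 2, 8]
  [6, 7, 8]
A^⊗3 =
  [8, 6, 12]
  [8, 6, 12]
  [12, 10, 16]

Each entry (A^⊗3)_ij equals the minimum over all length-3 walks i = v_0 → v_1 → … → v_3 = j of Σ_t A[v_t][v_{t+1}]. For example, for (i, j) = (0, 2) we minimise over 9 possible intermediate vertex sequences; the minimum is 12, attained along the walk 0 → 1 → 1 → 2.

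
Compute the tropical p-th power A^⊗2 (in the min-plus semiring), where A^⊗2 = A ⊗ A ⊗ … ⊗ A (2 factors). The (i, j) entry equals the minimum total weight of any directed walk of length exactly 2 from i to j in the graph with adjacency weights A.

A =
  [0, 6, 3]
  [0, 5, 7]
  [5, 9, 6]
A^⊗2 =
  [0, 6, 3]
  [0, 6, 3]
  [5, 11, 8]

Each entry (A^⊗2)_ij equals the minimum over all length-2 walks i = v_0 → v_1 → … → v_2 = j of Σ_t A[v_t][v_{t+1}]. For example, for (i, j) = (0, 2) we minimise over 3 possible intermediate vertex sequences; the minimum is 3, attained along the walk 0 → 0 → 2.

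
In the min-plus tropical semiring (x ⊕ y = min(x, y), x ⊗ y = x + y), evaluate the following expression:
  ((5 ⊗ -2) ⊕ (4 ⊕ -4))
((5 ⊗ -2) ⊕ (4 ⊕ -4)) = -4

Expand innermost to outermost. Recall ⊕ takes the minimum of its arguments and ⊗ takes their sum. Working out the expression ((5 ⊗ -2) ⊕ (4 ⊕ -4)) gives -4.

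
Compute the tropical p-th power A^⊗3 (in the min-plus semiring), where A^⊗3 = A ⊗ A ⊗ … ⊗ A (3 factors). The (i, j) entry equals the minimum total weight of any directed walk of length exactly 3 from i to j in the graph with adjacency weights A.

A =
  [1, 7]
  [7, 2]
A^⊗3 =
  [3, 9]
  [9, 6]

Each entry (A^⊗3)_ij equals the minimum over all length-3 walks i = v_0 → v_1 → … → v_3 = j of Σ_t A[v_t][v_{t+1}]. For example, for (i, j) = (0, 1) we minimise over 4 possible intermediate vertex sequences; the minimum is 9, attained along the walk 0 → 0 → 0 → 1.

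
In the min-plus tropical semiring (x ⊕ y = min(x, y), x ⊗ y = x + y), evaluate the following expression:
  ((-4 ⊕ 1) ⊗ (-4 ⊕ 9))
((-4 ⊕ 1) ⊗ (-4 ⊕ 9)) = -8

Expand innermost to outermost. Recall ⊕ takes the minimum of its arguments and ⊗ takes their sum. Working out the expression ((-4 ⊕ 1) ⊗ (-4 ⊕ 9)) gives -8.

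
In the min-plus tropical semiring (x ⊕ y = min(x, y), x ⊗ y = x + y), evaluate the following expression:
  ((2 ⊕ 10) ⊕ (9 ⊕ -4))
((2 ⊕ 10) ⊕ (9 ⊕ -4)) = -4

Expand innermost to outermost. Recall ⊕ takes the minimum of its arguments and ⊗ takes their sum. Working out the expression ((2 ⊕ 10) ⊕ (9 ⊕ -4)) gives -4.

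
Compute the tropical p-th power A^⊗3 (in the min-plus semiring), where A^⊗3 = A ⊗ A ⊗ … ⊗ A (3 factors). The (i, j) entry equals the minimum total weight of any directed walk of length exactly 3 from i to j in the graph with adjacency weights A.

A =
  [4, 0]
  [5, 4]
A^⊗3 =
  [9, 5]
  [10, 9]

Each entry (A^⊗3)_ij equals the minimum over all length-3 walks i = v_0 → v_1 → … → v_3 = j of Σ_t A[v_t][v_{t+1}]. For example, for (i, j) = (0, 1) we minimise over 4 possible intermediate vertex sequences; the minimum is 5, attained along the walk 0 → 1 → 0 → 1.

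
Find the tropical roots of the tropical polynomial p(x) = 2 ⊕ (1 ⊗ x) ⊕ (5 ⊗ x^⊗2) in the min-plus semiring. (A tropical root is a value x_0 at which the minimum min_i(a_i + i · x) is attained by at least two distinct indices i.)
Roots: {-4, 1}

Each tropical root is a break point of the lower envelope of the lines y = a_i + i · x (there are 3 lines, with slopes 0, 1, ..., 2). Only the lines that attain the minimum somewhere contribute to roots; other lines are dominated. Here the surviving (envelope) indices are i = 2, i = 1, i = 0.
Intersections between consecutive envelope lines give the roots: for adjacent envelope indices i < j the intersection is x = (a_i − a_j) / (j − i). Reading off the sorted break points: {-4, 1}.
Verification: at each break x_0, at least two indices attain the minimum of min_i(a_i + i · x_0).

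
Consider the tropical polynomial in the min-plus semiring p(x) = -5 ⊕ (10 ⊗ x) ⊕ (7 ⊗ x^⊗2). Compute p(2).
p(2) = -5

A tropical monomial a ⊗ x^⊗i evaluates to a + i · x. Evaluating each term at x = 2:
  Term 0 contributes -5 + 0 · 2 = -5
  Term 1 contributes 10 + 1 · 2 = 12
  Term 2 contributes 7 + 2 · 2 = 11
p(2) = ⊕ of these = min[-5, 12, 11] = -5.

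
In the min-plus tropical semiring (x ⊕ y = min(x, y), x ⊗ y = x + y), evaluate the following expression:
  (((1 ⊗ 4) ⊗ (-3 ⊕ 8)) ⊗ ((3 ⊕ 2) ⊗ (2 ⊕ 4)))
(((1 ⊗ 4) ⊗ (-3 ⊕ 8)) ⊗ ((3 ⊕ 2) ⊗ (2 ⊕ 4))) = 6

Expand innermost to outermost. Recall ⊕ takes the minimum of its arguments and ⊗ takes their sum. Working out the expression (((1 ⊗ 4) ⊗ (-3 ⊕ 8)) ⊗ ((3 ⊕ 2) ⊗ (2 ⊕ 4))) gives 6.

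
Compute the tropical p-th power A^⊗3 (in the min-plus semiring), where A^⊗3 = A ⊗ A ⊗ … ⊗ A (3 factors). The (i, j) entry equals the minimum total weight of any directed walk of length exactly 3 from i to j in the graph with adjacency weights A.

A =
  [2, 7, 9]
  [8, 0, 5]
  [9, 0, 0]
A^⊗3 =
  [6, 7, 9]
  [8, 0, 5]
  [8, 0, 0]

Each entry (A^⊗3)_ij equals the minimum over all length-3 walks i = v_0 → v_1 → … → v_3 = j of Σ_t A[v_t][v_{t+1}]. For example, for (i, j) = (0, 2) we minimise over 9 possible intermediate vertex sequences; the minimum is 9, attained along the walk 0 → 2 → 2 → 2.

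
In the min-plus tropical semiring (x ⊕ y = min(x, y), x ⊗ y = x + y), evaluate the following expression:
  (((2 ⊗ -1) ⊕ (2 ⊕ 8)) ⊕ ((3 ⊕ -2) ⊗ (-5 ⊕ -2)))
(((2 ⊗ -1) ⊕ (2 ⊕ 8)) ⊕ ((3 ⊕ -2) ⊗ (-5 ⊕ -2))) = -7

Expand innermost to outermost. Recall ⊕ takes the minimum of its arguments and ⊗ takes their sum. Working out the expression (((2 ⊗ -1) ⊕ (2 ⊕ 8)) ⊕ ((3 ⊕ -2) ⊗ (-5 ⊕ -2))) gives -7.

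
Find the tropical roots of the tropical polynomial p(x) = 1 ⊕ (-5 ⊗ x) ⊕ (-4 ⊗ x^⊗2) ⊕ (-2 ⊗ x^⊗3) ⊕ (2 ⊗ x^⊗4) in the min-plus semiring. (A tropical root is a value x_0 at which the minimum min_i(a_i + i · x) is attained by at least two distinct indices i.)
Roots: {-4, -2, -1, 6}

Each tropical root is a break point of the lower envelope of the lines y = a_i + i · x (there are 5 lines, with slopes 0, 1, ..., 4). Only the lines that attain the minimum somewhere contribute to roots; other lines are dominated. Here the surviving (envelope) indices are i = 4, i = 3, i = 2, i = 1, i = 0.
Intersections between consecutive envelope lines give the roots: for adjacent envelope indices i < j the intersection is x = (a_i − a_j) / (j − i). Reading off the sorted break points: {-4, -2, -1, 6}.
Verification: at each break x_0, at least two indices attain the minimum of min_i(a_i + i · x_0).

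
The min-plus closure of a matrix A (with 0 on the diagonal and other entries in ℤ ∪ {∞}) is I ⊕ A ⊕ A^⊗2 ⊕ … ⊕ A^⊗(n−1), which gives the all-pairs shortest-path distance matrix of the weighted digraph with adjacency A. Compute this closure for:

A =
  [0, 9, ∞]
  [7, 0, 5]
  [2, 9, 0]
Closure =
  [0, 9, 14]
  [7, 0, 5]
  [2, 9, 0]

This is the Floyd-Warshall all-pairs shortest-path computation. For each intermediate vertex k = 0, 1, …, 2, update dist[i][j] ← min(dist[i][j], dist[i][k] + dist[k][j]). The final matrix gives, for each (i, j), the minimum total weight of any directed path from i to j (possibly empty when i = j).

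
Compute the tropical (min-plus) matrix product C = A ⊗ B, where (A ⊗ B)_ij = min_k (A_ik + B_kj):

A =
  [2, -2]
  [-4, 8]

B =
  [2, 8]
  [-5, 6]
A ⊗ B =
  [-7, 4]
  [-2, 4]

Apply the min-plus product entry-by-entry:
  C[0][0] = min over k of (A[0][0] + B[0][0] = 2 + 2 = 4, A[0][1] + B[1][0] = -2 + -5 = -7) = -7 (attained at k = 1)
  C[0][1] = min over k of (A[0][0] + B[0][1] = 2 + 8 = 10, A[0][1] + B[1][1] = -2 + 6 = 4) = 4 (attained at k = 1)
  C[1][0] = min over k of (A[1][0] + B[0][0] = -4 + 2 = -2, A[1][1] + B[1][0] = 8 + -5 = 3) = -2 (attained at k = 0)
  C[1][1] = min over k of (A[1][0] + B[0][1] = -4 + 8 = 4, A[1][1] + B[1][1] = 8 + 6 = 14) = 4 (attained at k = 0)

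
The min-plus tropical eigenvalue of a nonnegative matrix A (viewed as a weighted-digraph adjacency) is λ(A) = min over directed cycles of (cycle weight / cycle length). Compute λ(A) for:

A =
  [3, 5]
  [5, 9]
λ(A) = 3

Enumerate directed cycles and compute their means (weight / length). Sample:
  cycle 0 → 0: weight = 3, length = 1, mean = 3/1 ≈ 3.000
  cycle 1 → 1: weight = 9, length = 1, mean = 9/1 ≈ 9.000
  cycle 0 → 1 → 0: weight = 10, length = 2, mean = 10/2 ≈ 5.000
  cycle 1 → 0 → 1: weight = 10, length = 2, mean = 10/2 ≈ 5.000
Minimum mean = 3.000, attained e.g. along the cycle 0 → 0 with weight 3 and length 1. So λ(A) = 3/1 = 3.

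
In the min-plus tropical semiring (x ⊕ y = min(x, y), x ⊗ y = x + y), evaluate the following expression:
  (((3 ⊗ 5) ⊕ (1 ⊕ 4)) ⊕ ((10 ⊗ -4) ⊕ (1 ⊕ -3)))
(((3 ⊗ 5) ⊕ (1 ⊕ 4)) ⊕ ((10 ⊗ -4) ⊕ (1 ⊕ -3))) = -3

Expand innermost to outermost. Recall ⊕ takes the minimum of its arguments and ⊗ takes their sum. Working out the expression (((3 ⊗ 5) ⊕ (1 ⊕ 4)) ⊕ ((10 ⊗ -4) ⊕ (1 ⊕ -3))) gives -3.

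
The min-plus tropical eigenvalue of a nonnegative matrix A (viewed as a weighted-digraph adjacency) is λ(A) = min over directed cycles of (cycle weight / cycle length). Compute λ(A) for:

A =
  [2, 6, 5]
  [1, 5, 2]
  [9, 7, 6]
λ(A) = 2

Enumerate directed cycles and compute their means (weight / length). Sample:
  cycle 0 → 0: weight = 2, length = 1, mean = 2/1 ≈ 2.000
  cycle 1 → 1: weight = 5, length = 1, mean = 5/1 ≈ 5.000
  cycle 2 → 2: weight = 6, length = 1, mean = 6/1 ≈ 6.000
  cycle 0 → 1 → 0: weight = 7, length = 2, mean = 7/2 ≈ 3.500
  cycle 0 → 2 → 0: weight = 14, length = 2, mean = 14/2 ≈ 7.000
  cycle 1 → 0 → 1: weight = 7, length = 2, mean = 7/2 ≈ 3.500
Minimum mean = 2.000, attained e.g. along the cycle 0 → 0 with weight 2 and length 1. So λ(A) = 2/1 = 2.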